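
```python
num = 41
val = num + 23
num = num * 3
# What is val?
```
Trace:
  num=41
  num=41, val=64
  num=123, val=64

Final answer: 64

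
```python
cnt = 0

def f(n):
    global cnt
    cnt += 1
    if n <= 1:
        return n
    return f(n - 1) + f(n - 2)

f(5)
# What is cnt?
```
Call trace (a repeated sub-call is expanded the first time; later identical calls just restate its return value):
f(n=5)
  f(n=4)
    f(n=3)
      f(n=2)
        f(n=1)
        -> return 1
        f(n=0)
        -> return 0
      -> return 1
      f(n=1)
      -> return 1
    -> return 2
    f(n=2) -> return 1  (same call as traced above)
  -> return 3
  f(n=3) -> return 2  (same call as traced above)
-> return 5

cnt is incremented once per call, so count the calls in each subtree. Let C(n) = number of calls made by f(n).
C(0) = C(1) = 1 (base case, no recursion); C(n) = 1 + C(n - 1) + C(n - 2) otherwise.
C(2) = 1 + C(1) + C(0) = 1 + 1 + 1 = 3
C(3) = 1 + C(2) + C(1) = 1 + 3 + 1 = 5
C(4) = 1 + C(3) + C(2) = 1 + 5 + 3 = 9
C(5) = 1 + C(4) + C(3) = 1 + 9 + 5 = 15
cnt = C(5) = 15

Final answer: 15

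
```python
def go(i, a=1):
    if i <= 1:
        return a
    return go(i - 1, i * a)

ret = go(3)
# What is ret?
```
Call trace:
go(i=3, a=1)
  go(i=2, a=3)
    go(i=1, a=6)
    -> return 6
  -> return 6
-> return 6

Final answer: 6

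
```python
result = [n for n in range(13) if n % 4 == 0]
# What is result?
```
Trace:
  n=0
  n=1
  n=2
  n=3
  n=4
  n=5
  n=6
  n=7
  n=8
  n=9
  n=10
  n=11
  n=12
  result=[0, 4, 8, 12]

Final answer: [0, 4, 8, 12]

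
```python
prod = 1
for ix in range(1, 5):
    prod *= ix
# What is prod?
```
Trace:
  prod=1
  prod=1, ix=1
  prod=2, ix=2
  prod=6, ix=3
  prod=24, ix=4

Final answer: 24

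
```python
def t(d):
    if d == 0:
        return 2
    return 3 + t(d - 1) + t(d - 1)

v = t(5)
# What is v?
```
Call trace (a repeated sub-call is expanded the first time; later identical calls just restate its return value):
t(d=5)
  t(d=4)
    t(d=3)
      t(d=2)
        t(d=1)
          t(d=0)
          -> return 2
          t(d=0)
          -> return 2
        -> return 7
        t(d=1) -> return 7  (same call as traced above)
      -> return 17
      t(d=2) -> return 17  (same call as traced above)
    -> return 37
    t(d=3) -> return 37  (same call as traced above)
  -> return 77
  t(d=4) -> return 77  (same call as traced above)
-> return 157

Final answer: 157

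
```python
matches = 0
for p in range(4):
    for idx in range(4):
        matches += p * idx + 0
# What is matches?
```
Trace:
  matches=0
  matches=0, p=0, idx=0
  matches=0, p=0, idx=1
  matches=0, p=0, idx=2
  matches=0, p=0, idx=3
  matches=0, p=1, idx=0
  matches=1, p=1, idx=1
  matches=3, p=1, idx=2
  matches=6, p=1, idx=3
  matches=6, p=2, idx=0
  matches=8, p=2, idx=1
  matches=12, p=2, idx=2
  matches=18, p=2, idx=3
  matches=18, p=3, idx=0
  matches=21, p=3, idx=1
  matches=27, p=3, idx=2
  matches=36, p=3, idx=3

Final answer: 36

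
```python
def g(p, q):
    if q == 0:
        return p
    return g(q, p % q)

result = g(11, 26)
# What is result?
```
Call trace:
g(p=11, q=26)
  g(p=26, q=11)
    g(p=11, q=4)
      g(p=4, q=3)
        g(p=3, q=1)
          g(p=1, q=0)
          -> return 1
        -> return 1
      -> return 1
    -> return 1
  -> return 1
-> return 1

Final answer: 1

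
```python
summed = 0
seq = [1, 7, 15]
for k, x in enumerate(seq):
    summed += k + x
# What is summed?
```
Trace:
  summed=0
  summed=1, k=0, x=1
  summed=9, k=1, x=7
  summed=26, k=2, x=15

Final answer: 26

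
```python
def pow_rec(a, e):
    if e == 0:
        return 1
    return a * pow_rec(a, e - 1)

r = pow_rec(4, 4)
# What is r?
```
Call trace:
pow_rec(a=4, e=4)
  pow_rec(a=4, e=3)
    pow_rec(a=4, e=2)
      pow_rec(a=4, e=1)
        pow_rec(a=4, e=0)
        -> return 1
      -> return 4
    -> return 16
  -> return 64
-> return 256

Final answer: 256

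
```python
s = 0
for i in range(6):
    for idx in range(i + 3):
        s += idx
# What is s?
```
Trace:
  s=0
  s=0, i=0, idx=0
  s=1, i=0, idx=1
  s=3, i=0, idx=2
  s=3, i=1, idx=0
  s=4, i=1, idx=1
  s=6, i=1, idx=2
  s=9, i=1, idx=3
  s=9, i=2, idx=0
  s=10, i=2, idx=1
  s=12, i=2, idx=2
  s=15, i=2, idx=3
  s=19, i=2, idx=4
  s=19, i=3, idx=0
  s=20, i=3, idx=1
  s=22, i=3, idx=2
  s=25, i=3, idx=3
  s=29, i=3, idx=4
  s=34, i=3, idx=5
  s=34, i=4, idx=0
  s=35, i=4, idx=1
  s=37, i=4, idx=2
  s=40, i=4, idx=3
  s=44, i=4, idx=4
  s=49, i=4, idx=5
  s=55, i=4, idx=6
  s=55, i=5, idx=0
  s=56, i=5, idx=1
  s=58, i=5, idx=2
  s=61, i=5, idx=3
  s=65, i=5, idx=4
  s=70, i=5, idx=5
  s=76, i=5, idx=6
  s=83, i=5, idx=7

Final answer: 83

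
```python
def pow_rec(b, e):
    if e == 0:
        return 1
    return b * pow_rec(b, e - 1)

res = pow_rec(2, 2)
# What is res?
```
Call trace:
pow_rec(b=2, e=2)
  pow_rec(b=2, e=1)
    pow_rec(b=2, e=0)
    -> return 1
  -> return 2
-> return 4

Final answer: 4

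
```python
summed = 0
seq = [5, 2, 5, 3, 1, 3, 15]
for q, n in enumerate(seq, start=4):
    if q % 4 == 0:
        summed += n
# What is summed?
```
Trace:
  summed=0
  summed=5, q=4, n=5
  summed=5, q=5, n=2
  summed=5, q=6, n=5
  summed=5, q=7, n=3
  summed=6, q=8, n=1
  summed=6, q=9, n=3
  summed=6, q=10, n=15

Final answer: 6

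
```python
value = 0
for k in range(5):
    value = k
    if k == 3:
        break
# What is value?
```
Trace:
  value=0
  value=0, k=0
  value=1, k=1
  value=2, k=2
  value=3, k=3

Final answer: 3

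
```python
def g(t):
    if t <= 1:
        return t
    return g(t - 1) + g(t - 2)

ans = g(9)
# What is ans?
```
Call trace (a repeated sub-call is expanded the first time; later identical calls just restate its return value):
g(t=9)
  g(t=8)
    g(t=7)
      g(t=6)
        g(t=5)
          g(t=4)
            g(t=3)
              g(t=2)
                g(t=1)
                -> return 1
                g(t=0)
                -> return 0
              -> return 1
              g(t=1)
              -> return 1
            -> return 2
            g(t=2) -> return 1  (same call as traced above)
          -> return 3
          g(t=3) -> return 2  (same call as traced above)
        -> return 5
        g(t=4) -> return 3  (same call as traced above)
      -> return 8
      g(t=5) -> return 5  (same call as traced above)
    -> return 13
    g(t=6) -> return 8  (same call as traced above)
  -> return 21
  g(t=7) -> return 13  (same call as traced above)
-> return 34

Final answer: 34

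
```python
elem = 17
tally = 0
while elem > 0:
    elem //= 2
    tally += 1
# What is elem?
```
Trace:
  elem=17
  elem=17, tally=0
  elem=8, tally=1
  elem=4, tally=2
  elem=2, tally=3
  elem=1, tally=4
  elem=0, tally=5

Final answer: 0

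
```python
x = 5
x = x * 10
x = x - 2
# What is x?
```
Trace:
  x=5
  x=50
  x=48

Final answer: 48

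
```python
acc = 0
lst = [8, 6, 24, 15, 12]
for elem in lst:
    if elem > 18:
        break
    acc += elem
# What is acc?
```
Trace:
  acc=0
  acc=8, elem=8
  acc=14, elem=6
  acc=14, elem=24

Final answer: 14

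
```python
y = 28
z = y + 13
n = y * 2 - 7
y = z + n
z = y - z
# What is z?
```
Trace:
  y=28
  y=28, z=41
  y=28, z=41, n=49
  y=90, z=41, n=49
  y=90, z=49, n=49

Final answer: 49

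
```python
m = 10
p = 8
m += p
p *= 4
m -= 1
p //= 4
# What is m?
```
Trace:
  m=10
  m=10, p=8
  m=18, p=8
  m=18, p=32
  m=17, p=32
  m=17, p=8

Final answer: 17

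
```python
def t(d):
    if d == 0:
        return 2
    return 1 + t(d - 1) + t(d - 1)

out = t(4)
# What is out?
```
Call trace (a repeated sub-call is expanded the first time; later identical calls just restate its return value):
t(d=4)
  t(d=3)
    t(d=2)
      t(d=1)
        t(d=0)
        -> return 2
        t(d=0)
        -> return 2
      -> return 5
      t(d=1) -> return 5  (same call as traced above)
    -> return 11
    t(d=2) -> return 11  (same call as traced above)
  -> return 23
  t(d=3) -> return 23  (same call as traced above)
-> return 47

Final answer: 47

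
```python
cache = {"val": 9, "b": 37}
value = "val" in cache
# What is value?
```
Trace:
  cache={'val': 9, 'b': 37}
  cache={'val': 9, 'b': 37}, value=True

Final answer: True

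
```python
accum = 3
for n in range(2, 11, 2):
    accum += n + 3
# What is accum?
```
Trace:
  accum=3
  accum=8, n=2
  accum=15, n=4
  accum=24, n=6
  accum=35, n=8
  accum=48, n=10

Final answer: 48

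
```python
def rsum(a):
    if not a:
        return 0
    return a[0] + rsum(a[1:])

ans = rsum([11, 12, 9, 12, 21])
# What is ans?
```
Call trace:
rsum(a=[11, 12, 9, 12, 21])
  rsum(a=[12, 9, 12, 21])
    rsum(a=[9, 12, 21])
      rsum(a=[12, 21])
        rsum(a=[21])
          rsum(a=[])
          -> return 0
        -> return 21
      -> return 33
    -> return 42
  -> return 54
-> return 65

Final answer: 65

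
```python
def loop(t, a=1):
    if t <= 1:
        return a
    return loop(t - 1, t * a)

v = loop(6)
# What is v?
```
Call trace:
loop(t=6, a=1)
  loop(t=5, a=6)
    loop(t=4, a=30)
      loop(t=3, a=120)
        loop(t=2, a=360)
          loop(t=1, a=720)
          -> return 720
        -> return 720
      -> return 720
    -> return 720
  -> return 720
-> return 720

Final answer: 720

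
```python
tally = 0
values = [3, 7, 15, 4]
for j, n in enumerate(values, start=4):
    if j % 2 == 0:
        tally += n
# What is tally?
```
Trace:
  tally=0
  tally=3, j=4, n=3
  tally=3, j=5, n=7
  tally=18, j=6, n=15
  tally=18, j=7, n=4

Final answer: 18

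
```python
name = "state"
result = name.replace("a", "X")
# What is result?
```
Trace:
  name='state'
  name='state', result='stXte'

Final answer: 'stXte'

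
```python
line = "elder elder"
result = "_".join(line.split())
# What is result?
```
Trace:
  line='elder elder'
  line='elder elder', result='elder_elder'

Final answer: 'elder_elder'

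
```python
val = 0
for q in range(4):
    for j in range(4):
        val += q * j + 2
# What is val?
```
Trace:
  val=0
  val=2, q=0, j=0
  val=4, q=0, j=1
  val=6, q=0, j=2
  val=8, q=0, j=3
  val=10, q=1, j=0
  val=13, q=1, j=1
  val=17, q=1, j=2
  val=22, q=1, j=3
  val=24, q=2, j=0
  val=28, q=2, j=1
  val=34, q=2, j=2
  val=42, q=2, j=3
  val=44, q=3, j=0
  val=49, q=3, j=1
  val=57, q=3, j=2
  val=68, q=3, j=3

Final answer: 68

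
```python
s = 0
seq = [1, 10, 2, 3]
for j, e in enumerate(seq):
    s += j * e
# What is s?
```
Trace:
  s=0
  s=0, j=0, e=1
  s=10, j=1, e=10
  s=14, j=2, e=2
  s=23, j=3, e=3

Final answer: 23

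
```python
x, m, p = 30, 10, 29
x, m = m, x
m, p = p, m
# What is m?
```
Trace:
  x=30, m=10, p=29
  x=10, m=30, p=29
  x=10, m=29, p=30

Final answer: 29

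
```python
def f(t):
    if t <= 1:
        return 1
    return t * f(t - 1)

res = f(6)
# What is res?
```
Call trace:
f(t=6)
  f(t=5)
    f(t=4)
      f(t=3)
        f(t=2)
          f(t=1)
          -> return 1
        -> return 2
      -> return 6
    -> return 24
  -> return 120
-> return 720

Final answer: 720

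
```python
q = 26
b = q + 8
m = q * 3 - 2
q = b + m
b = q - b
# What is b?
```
Trace:
  q=26
  q=26, b=34
  q=26, b=34, m=76
  q=110, b=34, m=76
  q=110, b=76, m=76

Final answer: 76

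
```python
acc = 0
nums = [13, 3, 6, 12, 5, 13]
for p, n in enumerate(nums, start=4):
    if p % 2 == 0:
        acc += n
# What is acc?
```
Trace:
  acc=0
  acc=13, p=4, n=13
  acc=13, p=5, n=3
  acc=19, p=6, n=6
  acc=19, p=7, n=12
  acc=24, p=8, n=5
  acc=24, p=9, n=13

Final answer: 24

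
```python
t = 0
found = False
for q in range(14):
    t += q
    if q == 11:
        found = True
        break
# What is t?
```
Trace:
  t=0
  t=0, found=False
  t=0, found=False, q=0
  t=1, found=False, q=1
  t=3, found=False, q=2
  t=6, found=False, q=3
  t=10, found=False, q=4
  t=15, found=False, q=5
  t=21, found=False, q=6
  t=28, found=False, q=7
  t=36, found=False, q=8
  t=45, found=False, q=9
  t=55, found=False, q=10
  t=66, found=True, q=11

Final answer: 66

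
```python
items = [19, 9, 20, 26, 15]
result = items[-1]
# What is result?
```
Trace:
  items=[19, 9, 20, 26, 15]
  items=[19, 9, 20, 26, 15], result=15

Final answer: 15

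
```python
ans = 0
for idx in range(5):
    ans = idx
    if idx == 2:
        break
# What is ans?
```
Trace:
  ans=0
  ans=0, idx=0
  ans=1, idx=1
  ans=2, idx=2

Final answer: 2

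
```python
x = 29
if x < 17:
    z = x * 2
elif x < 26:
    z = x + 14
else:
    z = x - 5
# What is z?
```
Trace:
  x=29
  x=29, z=24

Final answer: 24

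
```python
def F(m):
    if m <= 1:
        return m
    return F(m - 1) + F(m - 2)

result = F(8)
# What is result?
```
Call trace (a repeated sub-call is expanded the first time; later identical calls just restate its return value):
F(m=8)
  F(m=7)
    F(m=6)
      F(m=5)
        F(m=4)
          F(m=3)
            F(m=2)
              F(m=1)
              -> return 1
              F(m=0)
              -> return 0
            -> return 1
            F(m=1)
            -> return 1
          -> return 2
          F(m=2) -> return 1  (same call as traced above)
        -> return 3
        F(m=3) -> return 2  (same call as traced above)
      -> return 5
      F(m=4) -> return 3  (same call as traced above)
    -> return 8
    F(m=5) -> return 5  (same call as traced above)
  -> return 13
  F(m=6) -> return 8  (same call as traced above)
-> return 21

Final answer: 21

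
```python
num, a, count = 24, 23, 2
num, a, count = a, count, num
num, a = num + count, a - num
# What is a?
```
Trace:
  num=24, a=23, count=2
  num=23, a=2, count=24
  num=47, a=-21, count=24

Final answer: -21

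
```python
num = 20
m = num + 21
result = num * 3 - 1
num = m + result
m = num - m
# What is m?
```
Trace:
  num=20
  num=20, m=41
  num=20, m=41, result=59
  num=100, m=41, result=59
  num=100, m=59, result=59

Final answer: 59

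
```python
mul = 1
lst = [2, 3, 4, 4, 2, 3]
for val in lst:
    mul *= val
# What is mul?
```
Trace:
  mul=1
  mul=2, val=2
  mul=6, val=3
  mul=24, val=4
  mul=96, val=4
  mul=192, val=2
  mul=576, val=3

Final answer: 576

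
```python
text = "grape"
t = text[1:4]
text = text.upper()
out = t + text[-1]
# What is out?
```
Trace:
  text='grape'
  text='grape', t='rap'
  text='GRAPE', t='rap'
  text='GRAPE', t='rap', out='rapE'

Final answer: 'rapE'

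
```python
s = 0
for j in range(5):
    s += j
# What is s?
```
Trace:
  s=0
  s=0, j=0
  s=1, j=1
  s=3, j=2
  s=6, j=3
  s=10, j=4

Final answer: 10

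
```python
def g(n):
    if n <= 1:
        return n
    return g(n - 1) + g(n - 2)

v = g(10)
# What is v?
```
Call trace (a repeated sub-call is expanded the first time; later identical calls just restate its return value):
g(n=10)
  g(n=9)
    g(n=8)
      g(n=7)
        g(n=6)
          g(n=5)
            g(n=4)
              g(n=3)
                g(n=2)
                  g(n=1)
                  -> return 1
                  g(n=0)
                  -> return 0
                -> return 1
                g(n=1)
                -> return 1
              -> return 2
              g(n=2) -> return 1  (same call as traced above)
            -> return 3
            g(n=3) -> return 2  (same call as traced above)
          -> return 5
          g(n=4) -> return 3  (same call as traced above)
        -> return 8
        g(n=5) -> return 5  (same call as traced above)
      -> return 13
      g(n=6) -> return 8  (same call as traced above)
    -> return 21
    g(n=7) -> return 13  (same call as traced above)
  -> return 34
  g(n=8) -> return 21  (same call as traced above)
-> return 55

Final answer: 55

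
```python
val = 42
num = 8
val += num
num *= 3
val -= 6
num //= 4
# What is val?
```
Trace:
  val=42
  val=42, num=8
  val=50, num=8
  val=50, num=24
  val=44, num=24
  val=44, num=6

Final answer: 44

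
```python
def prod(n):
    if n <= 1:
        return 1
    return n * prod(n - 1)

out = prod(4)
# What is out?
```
Call trace:
prod(n=4)
  prod(n=3)
    prod(n=2)
      prod(n=1)
      -> return 1
    -> return 2
  -> return 6
-> return 24

Final answer: 24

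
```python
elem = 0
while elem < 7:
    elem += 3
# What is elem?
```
Trace:
  elem=0
  elem=3
  elem=6
  elem=9

Final answer: 9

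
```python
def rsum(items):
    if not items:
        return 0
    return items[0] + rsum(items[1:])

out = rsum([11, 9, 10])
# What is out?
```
Call trace:
rsum(items=[11, 9, 10])
  rsum(items=[9, 10])
    rsum(items=[10])
      rsum(items=[])
      -> return 0
    -> return 10
  -> return 19
-> return 30

Final answer: 30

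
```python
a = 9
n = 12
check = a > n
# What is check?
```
Trace:
  a=9
  a=9, n=12
  a=9, n=12, check=False

Final answer: False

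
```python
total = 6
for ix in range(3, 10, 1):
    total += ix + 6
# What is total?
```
Trace:
  total=6
  total=15, ix=3
  total=25, ix=4
  total=36, ix=5
  total=48, ix=6
  total=61, ix=7
  total=75, ix=8
  total=90, ix=9

Final answer: 90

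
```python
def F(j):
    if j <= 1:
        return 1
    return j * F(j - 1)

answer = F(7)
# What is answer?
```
Call trace:
F(j=7)
  F(j=6)
    F(j=5)
      F(j=4)
        F(j=3)
          F(j=2)
            F(j=1)
            -> return 1
          -> return 2
        -> return 6
      -> return 24
    -> return 120
  -> return 720
-> return 5040

Final answer: 5040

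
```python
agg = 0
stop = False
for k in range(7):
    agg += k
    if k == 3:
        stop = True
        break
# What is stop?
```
Trace:
  agg=0
  agg=0, stop=False
  agg=0, stop=False, k=0
  agg=1, stop=False, k=1
  agg=3, stop=False, k=2
  agg=6, stop=True, k=3

Final answer: True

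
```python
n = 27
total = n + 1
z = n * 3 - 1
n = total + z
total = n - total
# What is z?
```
Trace:
  n=27
  n=27, total=28
  n=27, total=28, z=80
  n=108, total=28, z=80
  n=108, total=80, z=80

Final answer: 80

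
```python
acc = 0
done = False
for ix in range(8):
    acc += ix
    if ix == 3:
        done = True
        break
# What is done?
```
Trace:
  acc=0
  acc=0, done=False
  acc=0, done=False, ix=0
  acc=1, done=False, ix=1
  acc=3, done=False, ix=2
  acc=6, done=True, ix=3

Final answer: True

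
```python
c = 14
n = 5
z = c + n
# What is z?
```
Trace:
  c=14
  c=14, n=5
  c=14, n=5, z=19

Final answer: 19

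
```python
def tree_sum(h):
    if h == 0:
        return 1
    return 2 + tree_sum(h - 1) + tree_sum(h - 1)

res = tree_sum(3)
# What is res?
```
Call trace (a repeated sub-call is expanded the first time; later identical calls just restate its return value):
tree_sum(h=3)
  tree_sum(h=2)
    tree_sum(h=1)
      tree_sum(h=0)
      -> return 1
      tree_sum(h=0)
      -> return 1
    -> return 4
    tree_sum(h=1) -> return 4  (same call as traced above)
  -> return 10
  tree_sum(h=2) -> return 10  (same call as traced above)
-> return 22

Final answer: 22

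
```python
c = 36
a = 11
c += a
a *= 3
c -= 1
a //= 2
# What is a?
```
Trace:
  c=36
  c=36, a=11
  c=47, a=11
  c=47, a=33
  c=46, a=33
  c=46, a=16

Final answer: 16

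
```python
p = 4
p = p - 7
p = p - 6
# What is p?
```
Trace:
  p=4
  p=-3
  p=-9

Final answer: -9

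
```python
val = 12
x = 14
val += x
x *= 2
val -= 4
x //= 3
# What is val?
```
Trace:
  val=12
  val=12, x=14
  val=26, x=14
  val=26, x=28
  val=22, x=28
  val=22, x=9

Final answer: 22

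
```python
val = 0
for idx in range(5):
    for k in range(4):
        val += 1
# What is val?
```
Trace:
  val=0
  val=1, idx=0, k=0
  val=2, idx=0, k=1
  val=3, idx=0, k=2
  val=4, idx=0, k=3
  val=5, idx=1, k=0
  val=6, idx=1, k=1
  val=7, idx=1, k=2
  val=8, idx=1, k=3
  val=9, idx=2, k=0
  val=10, idx=2, k=1
  val=11, idx=2, k=2
  val=12, idx=2, k=3
  val=13, idx=3, k=0
  val=14, idx=3, k=1
  val=15, idx=3, k=2
  val=16, idx=3, k=3
  val=17, idx=4, k=0
  val=18, idx=4, k=1
  val=19, idx=4, k=2
  val=20, idx=4, k=3

Final answer: 20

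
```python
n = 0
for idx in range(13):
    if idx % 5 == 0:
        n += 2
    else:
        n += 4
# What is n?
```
Trace:
  n=0
  n=2, idx=0
  n=6, idx=1
  n=10, idx=2
  n=14, idx=3
  n=18, idx=4
  n=20, idx=5
  n=24, idx=6
  n=28, idx=7
  n=32, idx=8
  n=36, idx=9
  n=38, idx=10
  n=42, idx=11
  n=46, idx=12

Final answer: 46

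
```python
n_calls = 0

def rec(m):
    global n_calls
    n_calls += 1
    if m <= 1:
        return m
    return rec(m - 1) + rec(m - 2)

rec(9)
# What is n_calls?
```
Call trace (a repeated sub-call is expanded the first time; later identical calls just restate its return value):
rec(m=9)
  rec(m=8)
    rec(m=7)
      rec(m=6)
        rec(m=5)
          rec(m=4)
            rec(m=3)
              rec(m=2)
                rec(m=1)
                -> return 1
                rec(m=0)
                -> return 0
              -> return 1
              rec(m=1)
              -> return 1
            -> return 2
            rec(m=2) -> return 1  (same call as traced above)
          -> return 3
          rec(m=3) -> return 2  (same call as traced above)
        -> return 5
        rec(m=4) -> return 3  (same call as traced above)
      -> return 8
      rec(m=5) -> return 5  (same call as traced above)
    -> return 13
    rec(m=6) -> return 8  (same call as traced above)
  -> return 21
  rec(m=7) -> return 13  (same call as traced above)
-> return 34

n_calls is incremented once per call, so count the calls in each subtree. Let C(m) = number of calls made by rec(m).
C(0) = C(1) = 1 (base case, no recursion); C(m) = 1 + C(m - 1) + C(m - 2) otherwise.
C(2) = 1 + C(1) + C(0) = 1 + 1 + 1 = 3
C(3) = 1 + C(2) + C(1) = 1 + 3 + 1 = 5
C(4) = 1 + C(3) + C(2) = 1 + 5 + 3 = 9
C(5) = 1 + C(4) + C(3) = 1 + 9 + 5 = 15
C(6) = 1 + C(5) + C(4) = 1 + 15 + 9 = 25
C(7) = 1 + C(6) + C(5) = 1 + 25 + 15 = 41
C(8) = 1 + C(7) + C(6) = 1 + 41 + 25 = 67
C(9) = 1 + C(8) + C(7) = 1 + 67 + 41 = 109
n_calls = C(9) = 109

Final answer: 109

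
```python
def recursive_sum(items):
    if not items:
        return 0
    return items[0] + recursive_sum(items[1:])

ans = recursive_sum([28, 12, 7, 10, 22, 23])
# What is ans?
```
Call trace:
recursive_sum(items=[28, 12, 7, 10, 22, 23])
  recursive_sum(items=[12, 7, 10, 22, 23])
    recursive_sum(items=[7, 10, 22, 23])
      recursive_sum(items=[10, 22, 23])
        recursive_sum(items=[22, 23])
          recursive_sum(items=[23])
            recursive_sum(items=[])
            -> return 0
          -> return 23
        -> return 45
      -> return 55
    -> return 62
  -> return 74
-> return 102

Final answer: 102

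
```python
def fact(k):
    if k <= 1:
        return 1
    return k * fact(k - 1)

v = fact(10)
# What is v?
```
Call trace:
fact(k=10)
  fact(k=9)
    fact(k=8)
      fact(k=7)
        fact(k=6)
          fact(k=5)
            fact(k=4)
              fact(k=3)
                fact(k=2)
                  fact(k=1)
                  -> return 1
                -> return 2
              -> return 6
            -> return 24
          -> return 120
        -> return 720
      -> return 5040
    -> return 40320
  -> return 362880
-> return 3628800

Final answer: 3628800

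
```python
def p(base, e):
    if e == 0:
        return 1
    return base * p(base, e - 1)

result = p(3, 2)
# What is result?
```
Call trace:
p(base=3, e=2)
  p(base=3, e=1)
    p(base=3, e=0)
    -> return 1
  -> return 3
-> return 9

Final answer: 9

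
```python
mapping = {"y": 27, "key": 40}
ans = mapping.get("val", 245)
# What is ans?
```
Trace:
  mapping={'y': 27, 'key': 40}
  mapping={'y': 27, 'key': 40}, ans=245

Final answer: 245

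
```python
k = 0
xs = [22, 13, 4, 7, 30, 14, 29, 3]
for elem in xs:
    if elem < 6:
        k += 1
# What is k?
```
Trace:
  k=0
  k=0, elem=22
  k=0, elem=13
  k=1, elem=4
  k=1, elem=7
  k=1, elem=30
  k=1, elem=14
  k=1, elem=29
  k=2, elem=3

Final answer: 2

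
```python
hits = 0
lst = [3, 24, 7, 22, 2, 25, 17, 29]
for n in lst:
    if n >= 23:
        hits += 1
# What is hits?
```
Trace:
  hits=0
  hits=0, n=3
  hits=1, n=24
  hits=1, n=7
  hits=1, n=22
  hits=1, n=2
  hits=2, n=25
  hits=2, n=17
  hits=3, n=29

Final answer: 3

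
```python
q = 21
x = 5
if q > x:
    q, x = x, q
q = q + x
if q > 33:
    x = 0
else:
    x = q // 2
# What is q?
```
Trace:
  q=21
  q=21, x=5
  q=5, x=21
  q=26, x=21
  q=26, x=13

Final answer: 26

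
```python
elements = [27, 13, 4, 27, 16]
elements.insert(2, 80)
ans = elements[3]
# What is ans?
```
Trace:
  elements=[27, 13, 4, 27, 16]
  elements=[27, 13, 80, 4, 27, 16]
  elements=[27, 13, 80, 4, 27, 16], ans=4

Final answer: 4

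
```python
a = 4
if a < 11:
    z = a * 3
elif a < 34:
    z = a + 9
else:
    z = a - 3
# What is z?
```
Trace:
  a=4
  a=4, z=12

Final answer: 12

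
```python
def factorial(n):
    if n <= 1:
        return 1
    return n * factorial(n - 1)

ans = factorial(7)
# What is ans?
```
Call trace:
factorial(n=7)
  factorial(n=6)
    factorial(n=5)
      factorial(n=4)
        factorial(n=3)
          factorial(n=2)
            factorial(n=1)
            -> return 1
          -> return 2
        -> return 6
      -> return 24
    -> return 120
  -> return 720
-> return 5040

Final answer: 5040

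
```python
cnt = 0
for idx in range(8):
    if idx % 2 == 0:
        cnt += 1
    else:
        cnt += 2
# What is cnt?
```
Trace:
  cnt=0
  cnt=1, idx=0
  cnt=3, idx=1
  cnt=4, idx=2
  cnt=6, idx=3
  cnt=7, idx=4
  cnt=9, idx=5
  cnt=10, idx=6
  cnt=12, idx=7

Final answer: 12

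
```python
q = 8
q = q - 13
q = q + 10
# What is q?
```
Trace:
  q=8
  q=-5
  q=5

Final answer: 5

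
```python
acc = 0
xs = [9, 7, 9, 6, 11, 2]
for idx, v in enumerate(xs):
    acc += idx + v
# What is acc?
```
Trace:
  acc=0
  acc=9, idx=0, v=9
  acc=17, idx=1, v=7
  acc=28, idx=2, v=9
  acc=37, idx=3, v=6
  acc=52, idx=4, v=11
  acc=59, idx=5, v=2

Final answer: 59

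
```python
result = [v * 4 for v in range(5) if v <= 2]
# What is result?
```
Trace:
  v=0
  v=1
  v=2
  v=3
  v=4
  result=[0, 4, 8]

Final answer: [0, 4, 8]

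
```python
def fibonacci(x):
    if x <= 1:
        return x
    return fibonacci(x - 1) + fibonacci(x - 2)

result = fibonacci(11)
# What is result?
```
Call trace (a repeated sub-call is expanded the first time; later identical calls just restate its return value):
fibonacci(x=11)
  fibonacci(x=10)
    fibonacci(x=9)
      fibonacci(x=8)
        fibonacci(x=7)
          fibonacci(x=6)
            fibonacci(x=5)
              fibonacci(x=4)
                fibonacci(x=3)
                  fibonacci(x=2)
                    fibonacci(x=1)
                    -> return 1
                    fibonacci(x=0)
                    -> return 0
                  -> return 1
                  fibonacci(x=1)
                  -> return 1
                -> return 2
                fibonacci(x=2) -> return 1  (same call as traced above)
              -> return 3
              fibonacci(x=3) -> return 2  (same call as traced above)
            -> return 5
            fibonacci(x=4) -> return 3  (same call as traced above)
          -> return 8
          fibonacci(x=5) -> return 5  (same call as traced above)
        -> return 13
        fibonacci(x=6) -> return 8  (same call as traced above)
      -> return 21
      fibonacci(x=7) -> return 13  (same call as traced above)
    -> return 34
    fibonacci(x=8) -> return 21  (same call as traced above)
  -> return 55
  fibonacci(x=9) -> return 34  (same call as traced above)
-> return 89

Final answer: 89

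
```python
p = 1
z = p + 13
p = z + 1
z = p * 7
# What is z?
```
Trace:
  p=1
  p=1, z=14
  p=15, z=14
  p=15, z=105

Final answer: 105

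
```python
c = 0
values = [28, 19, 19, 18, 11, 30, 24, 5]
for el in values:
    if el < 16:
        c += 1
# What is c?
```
Trace:
  c=0
  c=0, el=28
  c=0, el=19
  c=0, el=19
  c=0, el=18
  c=1, el=11
  c=1, el=30
  c=1, el=24
  c=2, el=5

Final answer: 2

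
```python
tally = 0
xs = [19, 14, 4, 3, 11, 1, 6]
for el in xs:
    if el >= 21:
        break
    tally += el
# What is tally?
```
Trace:
  tally=0
  tally=19, el=19
  tally=33, el=14
  tally=37, el=4
  tally=40, el=3
  tally=51, el=11
  tally=52, el=1
  tally=58, el=6

Final answer: 58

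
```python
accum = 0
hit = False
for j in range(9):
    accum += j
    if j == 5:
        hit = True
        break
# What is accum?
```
Trace:
  accum=0
  accum=0, hit=False
  accum=0, hit=False, j=0
  accum=1, hit=False, j=1
  accum=3, hit=False, j=2
  accum=6, hit=False, j=3
  accum=10, hit=False, j=4
  accum=15, hit=True, j=5

Final answer: 15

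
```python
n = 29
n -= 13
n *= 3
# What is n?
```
Trace:
  n=29
  n=16
  n=48

Final answer: 48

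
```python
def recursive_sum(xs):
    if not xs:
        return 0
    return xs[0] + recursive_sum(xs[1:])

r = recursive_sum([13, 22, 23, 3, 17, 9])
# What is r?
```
Call trace:
recursive_sum(xs=[13, 22, 23, 3, 17, 9])
  recursive_sum(xs=[22, 23, 3, 17, 9])
    recursive_sum(xs=[23, 3, 17, 9])
      recursive_sum(xs=[3, 17, 9])
        recursive_sum(xs=[17, 9])
          recursive_sum(xs=[9])
            recursive_sum(xs=[])
            -> return 0
          -> return 9
        -> return 26
      -> return 29
    -> return 52
  -> return 74
-> return 87

Final answer: 87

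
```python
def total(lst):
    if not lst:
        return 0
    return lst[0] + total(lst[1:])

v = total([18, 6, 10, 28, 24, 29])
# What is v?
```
Call trace:
total(lst=[18, 6, 10, 28, 24, 29])
  total(lst=[6, 10, 28, 24, 29])
    total(lst=[10, 28, 24, 29])
      total(lst=[28, 24, 29])
        total(lst=[24, 29])
          total(lst=[29])
            total(lst=[])
            -> return 0
          -> return 29
        -> return 53
      -> return 81
    -> return 91
  -> return 97
-> return 115

Final answer: 115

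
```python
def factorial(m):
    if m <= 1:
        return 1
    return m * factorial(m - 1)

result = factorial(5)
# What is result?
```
Call trace:
factorial(m=5)
  factorial(m=4)
    factorial(m=3)
      factorial(m=2)
        factorial(m=1)
        -> return 1
      -> return 2
    -> return 6
  -> return 24
-> return 120

Final answer: 120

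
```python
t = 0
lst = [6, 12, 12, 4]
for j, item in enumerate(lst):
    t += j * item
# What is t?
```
Trace:
  t=0
  t=0, j=0, item=6
  t=12, j=1, item=12
  t=36, j=2, item=12
  t=48, j=3, item=4

Final answer: 48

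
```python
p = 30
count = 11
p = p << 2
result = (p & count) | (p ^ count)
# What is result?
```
Trace:
  p=30
  p=30, count=11
  p=120, count=11
  p=120, count=11, result=123

Final answer: 123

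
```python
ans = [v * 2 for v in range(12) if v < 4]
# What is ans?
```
Trace:
  v=0
  v=1
  v=2
  v=3
  v=4
  v=5
  v=6
  v=7
  v=8
  v=9
  v=10
  v=11
  ans=[0, 2, 4, 6]

Final answer: [0, 2, 4, 6]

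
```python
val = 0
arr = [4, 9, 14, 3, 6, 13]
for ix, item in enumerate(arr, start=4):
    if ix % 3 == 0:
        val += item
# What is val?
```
Trace:
  val=0
  val=0, ix=4, item=4
  val=0, ix=5, item=9
  val=14, ix=6, item=14
  val=14, ix=7, item=3
  val=14, ix=8, item=6
  val=27, ix=9, item=13

Final answer: 27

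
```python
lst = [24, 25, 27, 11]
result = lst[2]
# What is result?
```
Trace:
  lst=[24, 25, 27, 11]
  lst=[24, 25, 27, 11], result=27

Final answer: 27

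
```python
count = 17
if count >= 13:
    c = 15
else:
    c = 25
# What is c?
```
Trace:
  count=17
  count=17, c=15

Final answer: 15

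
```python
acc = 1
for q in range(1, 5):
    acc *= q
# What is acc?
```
Trace:
  acc=1
  acc=1, q=1
  acc=2, q=2
  acc=6, q=3
  acc=24, q=4

Final answer: 24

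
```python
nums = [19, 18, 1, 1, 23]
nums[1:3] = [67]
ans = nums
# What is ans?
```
Trace:
  nums=[19, 18, 1, 1, 23]
  nums=[19, 67, 1, 23]
  nums=[19, 67, 1, 23], ans=[19, 67, 1, 23]

Final answer: [19, 67, 1, 23]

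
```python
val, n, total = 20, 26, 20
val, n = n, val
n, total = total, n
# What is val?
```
Trace:
  val=20, n=26, total=20
  val=26, n=20, total=20
  val=26, n=20, total=20

Final answer: 26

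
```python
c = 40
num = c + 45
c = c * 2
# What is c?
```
Trace:
  c=40
  c=40, num=85
  c=80, num=85

Final answer: 80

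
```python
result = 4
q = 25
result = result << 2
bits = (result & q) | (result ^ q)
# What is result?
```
Trace:
  result=4
  result=4, q=25
  result=16, q=25
  result=16, q=25, bits=25

Final answer: 16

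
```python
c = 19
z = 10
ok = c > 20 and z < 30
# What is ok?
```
Trace:
  c=19
  c=19, z=10
  c=19, z=10, ok=False

Final answer: False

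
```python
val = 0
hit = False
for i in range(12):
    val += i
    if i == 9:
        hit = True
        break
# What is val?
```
Trace:
  val=0
  val=0, hit=False
  val=0, hit=False, i=0
  val=1, hit=False, i=1
  val=3, hit=False, i=2
  val=6, hit=False, i=3
  val=10, hit=False, i=4
  val=15, hit=False, i=5
  val=21, hit=False, i=6
  val=28, hit=False, i=7
  val=36, hit=False, i=8
  val=45, hit=True, i=9

Final answer: 45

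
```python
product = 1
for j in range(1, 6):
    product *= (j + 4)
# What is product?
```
Trace:
  product=1
  product=5, j=1
  product=30, j=2
  product=210, j=3
  product=1680, j=4
  product=15120, j=5

Final answer: 15120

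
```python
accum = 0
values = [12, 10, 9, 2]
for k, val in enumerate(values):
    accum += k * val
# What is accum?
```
Trace:
  accum=0
  accum=0, k=0, val=12
  accum=10, k=1, val=10
  accum=28, k=2, val=9
  accum=34, k=3, val=2

Final answer: 34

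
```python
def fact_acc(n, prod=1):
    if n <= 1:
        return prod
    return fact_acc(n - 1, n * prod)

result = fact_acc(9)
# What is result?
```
Call trace:
fact_acc(n=9, prod=1)
  fact_acc(n=8, prod=9)
    fact_acc(n=7, prod=72)
      fact_acc(n=6, prod=504)
        fact_acc(n=5, prod=3024)
          fact_acc(n=4, prod=15120)
            fact_acc(n=3, prod=60480)
              fact_acc(n=2, prod=181440)
                fact_acc(n=1, prod=362880)
                -> return 362880
              -> return 362880
            -> return 362880
          -> return 362880
        -> return 362880
      -> return 362880
    -> return 362880
  -> return 362880
-> return 362880

Final answer: 362880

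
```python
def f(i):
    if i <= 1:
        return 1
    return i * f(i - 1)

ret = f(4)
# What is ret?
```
Call trace:
f(i=4)
  f(i=3)
    f(i=2)
      f(i=1)
      -> return 1
    -> return 2
  -> return 6
-> return 24

Final answer: 24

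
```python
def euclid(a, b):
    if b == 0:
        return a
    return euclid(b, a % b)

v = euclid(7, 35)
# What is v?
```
Call trace:
euclid(a=7, b=35)
  euclid(a=35, b=7)
    euclid(a=7, b=0)
    -> return 7
  -> return 7
-> return 7

Final answer: 7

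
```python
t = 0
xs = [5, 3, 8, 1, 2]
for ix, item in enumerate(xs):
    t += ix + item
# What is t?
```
Trace:
  t=0
  t=5, ix=0, item=5
  t=9, ix=1, item=3
  t=19, ix=2, item=8
  t=23, ix=3, item=1
  t=29, ix=4, item=2

Final answer: 29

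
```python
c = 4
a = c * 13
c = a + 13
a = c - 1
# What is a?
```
Trace:
  c=4
  c=4, a=52
  c=65, a=52
  c=65, a=64

Final answer: 64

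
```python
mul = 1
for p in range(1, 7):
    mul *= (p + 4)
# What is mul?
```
Trace:
  mul=1
  mul=5, p=1
  mul=30, p=2
  mul=210, p=3
  mul=1680, p=4
  mul=15120, p=5
  mul=151200, p=6

Final answer: 151200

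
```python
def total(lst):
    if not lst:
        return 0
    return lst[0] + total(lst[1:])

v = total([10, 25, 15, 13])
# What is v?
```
Call trace:
total(lst=[10, 25, 15, 13])
  total(lst=[25, 15, 13])
    total(lst=[15, 13])
      total(lst=[13])
        total(lst=[])
        -> return 0
      -> return 13
    -> return 28
  -> return 53
-> return 63

Final answer: 63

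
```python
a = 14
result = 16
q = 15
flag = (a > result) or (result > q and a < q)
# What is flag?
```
Trace:
  a=14
  a=14, result=16
  a=14, result=16, q=15
  a=14, result=16, q=15, flag=True

Final answer: True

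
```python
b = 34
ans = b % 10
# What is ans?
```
Trace:
  b=34
  b=34, ans=4

Final answer: 4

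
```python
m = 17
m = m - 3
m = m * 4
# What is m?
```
Trace:
  m=17
  m=14
  m=56

Final answer: 56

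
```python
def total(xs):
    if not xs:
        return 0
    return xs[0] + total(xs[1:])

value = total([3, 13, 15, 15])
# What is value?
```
Call trace:
total(xs=[3, 13, 15, 15])
  total(xs=[13, 15, 15])
    total(xs=[15, 15])
      total(xs=[15])
        total(xs=[])
        -> return 0
      -> return 15
    -> return 30
  -> return 43
-> return 46

Final answer: 46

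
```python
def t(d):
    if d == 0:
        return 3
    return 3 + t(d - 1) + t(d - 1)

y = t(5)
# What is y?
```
Call trace (a repeated sub-call is expanded the first time; later identical calls just restate its return value):
t(d=5)
  t(d=4)
    t(d=3)
      t(d=2)
        t(d=1)
          t(d=0)
          -> return 3
          t(d=0)
          -> return 3
        -> return 9
        t(d=1) -> return 9  (same call as traced above)
      -> return 21
      t(d=2) -> return 21  (same call as traced above)
    -> return 45
    t(d=3) -> return 45  (same call as traced above)
  -> return 93
  t(d=4) -> return 93  (same call as traced above)
-> return 189

Final answer: 189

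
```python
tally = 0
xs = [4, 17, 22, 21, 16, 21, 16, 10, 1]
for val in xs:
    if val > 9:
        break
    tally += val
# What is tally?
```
Trace:
  tally=0
  tally=4, val=4
  tally=4, val=17

Final answer: 4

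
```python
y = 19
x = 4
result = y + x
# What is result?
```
Trace:
  y=19
  y=19, x=4
  y=19, x=4, result=23

Final answer: 23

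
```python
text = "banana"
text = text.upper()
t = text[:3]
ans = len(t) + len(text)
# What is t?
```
Trace:
  text='banana'
  text='BANANA'
  text='BANANA', t='BAN'
  text='BANANA', t='BAN', ans=9

Final answer: 'BAN'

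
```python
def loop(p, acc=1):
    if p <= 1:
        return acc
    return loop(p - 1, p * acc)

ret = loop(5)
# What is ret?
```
Call trace:
loop(p=5, acc=1)
  loop(p=4, acc=5)
    loop(p=3, acc=20)
      loop(p=2, acc=60)
        loop(p=1, acc=120)
        -> return 120
      -> return 120
    -> return 120
  -> return 120
-> return 120

Final answer: 120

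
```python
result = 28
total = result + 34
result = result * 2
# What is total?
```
Trace:
  result=28
  result=28, total=62
  result=56, total=62

Final answer: 62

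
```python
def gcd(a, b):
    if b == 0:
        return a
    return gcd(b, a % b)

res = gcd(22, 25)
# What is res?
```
Call trace:
gcd(a=22, b=25)
  gcd(a=25, b=22)
    gcd(a=22, b=3)
      gcd(a=3, b=1)
        gcd(a=1, b=0)
        -> return 1
      -> return 1
    -> return 1
  -> return 1
-> return 1

Final answer: 1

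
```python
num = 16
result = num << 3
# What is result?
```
Trace:
  num=16
  num=16, result=128

Final answer: 128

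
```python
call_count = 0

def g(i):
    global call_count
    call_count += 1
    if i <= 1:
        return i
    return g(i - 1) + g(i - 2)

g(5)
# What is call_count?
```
Call trace (a repeated sub-call is expanded the first time; later identical calls just restate its return value):
g(i=5)
  g(i=4)
    g(i=3)
      g(i=2)
        g(i=1)
        -> return 1
        g(i=0)
        -> return 0
      -> return 1
      g(i=1)
      -> return 1
    -> return 2
    g(i=2) -> return 1  (same call as traced above)
  -> return 3
  g(i=3) -> return 2  (same call as traced above)
-> return 5

call_count is incremented once per call, so count the calls in each subtree. Let C(i) = number of calls made by g(i).
C(0) = C(1) = 1 (base case, no recursion); C(i) = 1 + C(i - 1) + C(i - 2) otherwise.
C(2) = 1 + C(1) + C(0) = 1 + 1 + 1 = 3
C(3) = 1 + C(2) + C(1) = 1 + 3 + 1 = 5
C(4) = 1 + C(3) + C(2) = 1 + 5 + 3 = 9
C(5) = 1 + C(4) + C(3) = 1 + 9 + 5 = 15
call_count = C(5) = 15

Final answer: 15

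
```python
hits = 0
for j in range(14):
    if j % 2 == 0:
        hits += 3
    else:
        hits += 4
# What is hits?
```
Trace:
  hits=0
  hits=3, j=0
  hits=7, j=1
  hits=10, j=2
  hits=14, j=3
  hits=17, j=4
  hits=21, j=5
  hits=24, j=6
  hits=28, j=7
  hits=31, j=8
  hits=35, j=9
  hits=38, j=10
  hits=42, j=11
  hits=45, j=12
  hits=49, j=13

Final answer: 49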